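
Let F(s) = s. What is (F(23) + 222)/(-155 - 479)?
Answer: -245/634 ≈ -0.38644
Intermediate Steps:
(F(23) + 222)/(-155 - 479) = (23 + 222)/(-155 - 479) = 245/(-634) = 245*(-1/634) = -245/634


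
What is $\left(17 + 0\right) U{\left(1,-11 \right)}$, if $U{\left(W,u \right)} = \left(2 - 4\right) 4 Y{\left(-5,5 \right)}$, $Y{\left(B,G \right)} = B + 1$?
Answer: $544$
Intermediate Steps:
$Y{\left(B,G \right)} = 1 + B$
$U{\left(W,u \right)} = 32$ ($U{\left(W,u \right)} = \left(2 - 4\right) 4 \left(1 - 5\right) = \left(2 - 4\right) 4 \left(-4\right) = \left(-2\right) 4 \left(-4\right) = \left(-8\right) \left(-4\right) = 32$)
$\left(17 + 0\right) U{\left(1,-11 \right)} = \left(17 + 0\right) 32 = 17 \cdot 32 = 544$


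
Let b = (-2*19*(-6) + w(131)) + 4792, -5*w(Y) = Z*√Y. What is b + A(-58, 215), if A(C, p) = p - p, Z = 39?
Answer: 5020 - 39*√131/5 ≈ 4930.7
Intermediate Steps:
w(Y) = -39*√Y/5
A(C, p) = 0
b = 5020 - 39*√131/5 (b = (-2*19*(-6) - 39*√131/5) + 4792 = (-38*(-6) - 39*√131/5) + 4792 = (228 - 39*√131/5) + 4792 = 5020 - 39*√131/5 ≈ 4930.7)
b + A(-58, 215) = (5020 - 39*√131/5) + 0 = 5020 - 39*√131/5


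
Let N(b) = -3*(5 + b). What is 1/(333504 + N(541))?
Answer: 1/331866 ≈ 3.0133e-6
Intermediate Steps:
N(b) = -15 - 3*b
1/(333504 + N(541)) = 1/(333504 + (-15 - 3*541)) = 1/(333504 + (-15 - 1623)) = 1/(333504 - 1638) = 1/331866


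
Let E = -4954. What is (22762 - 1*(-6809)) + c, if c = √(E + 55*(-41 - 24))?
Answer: 29571 + I*√8529 ≈ 29571.0 + 92.353*I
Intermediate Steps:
c = I*√8529 (c = √(-4954 + 55*(-41 - 24)) = √(-4954 + 55*(-65)) = √(-4954 - 3575) = √(-8529) = I*√8529 ≈ 92.353*I)
(22762 - 1*(-6809)) + c = (22762 - 1*(-6809)) + I*√8529 = (22762 + 6809) + I*√8529 = 29571 + I*√8529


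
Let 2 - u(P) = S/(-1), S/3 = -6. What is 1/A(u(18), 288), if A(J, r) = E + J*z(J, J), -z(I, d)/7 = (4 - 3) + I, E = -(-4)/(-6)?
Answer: -3/5042 ≈ -0.00059500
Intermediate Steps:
S = -18 (S = 3*(-6) = -18)
E = -⅔ (E = -(-4)*(-1)/6 = -1*⅔ = -⅔ ≈ -0.66667)
z(I, d) = -7 - 7*I (z(I, d) = -7*((4 - 3) + I) = -7*(1 + I) = -7 - 7*I)
u(P) = -16 (u(P) = 2 - (-18)/(-1) = 2 - (-18)*(-1) = 2 - 1*18 = 2 - 18 = -16)
A(J, r) = -⅔ + J*(-7 - 7*J)
1/A(u(18), 288) = 1/(-⅔ - 7*(-16)*(1 - 16)) = 1/(-⅔ - 7*(-16)*(-15)) = 1/(-⅔ - 1680) = 1/(-5042/3) = -3/5042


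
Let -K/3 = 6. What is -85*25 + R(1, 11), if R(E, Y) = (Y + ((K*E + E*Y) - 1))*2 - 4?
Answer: -2123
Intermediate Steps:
K = -18 (K = -3*6 = -18)
R(E, Y) = -6 - 36*E + 2*Y + 2*E*Y (R(E, Y) = (Y + ((-18*E + E*Y) - 1))*2 - 4 = (Y + (-1 - 18*E + E*Y))*2 - 4 = (-1 + Y - 18*E + E*Y)*2 - 4 = (-2 - 36*E + 2*Y + 2*E*Y) - 4 = -6 - 36*E + 2*Y + 2*E*Y)
-85*25 + R(1, 11) = -85*25 + (-6 - 36*1 + 2*11 + 2*1*11) = -2125 + (-6 - 36 + 22 + 22) = -2125 + 2 = -2123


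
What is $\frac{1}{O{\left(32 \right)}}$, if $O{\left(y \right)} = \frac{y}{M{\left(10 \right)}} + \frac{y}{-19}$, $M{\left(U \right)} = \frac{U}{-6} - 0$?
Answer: $- \frac{95}{1984} \approx -0.047883$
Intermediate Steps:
$M{\left(U \right)} = - \frac{U}{6}$ ($M{\left(U \right)} = U \left(- \frac{1}{6}\right) + 0 = - \frac{U}{6} + 0 = - \frac{U}{6}$)
$O{\left(y \right)} = - \frac{62 y}{95}$ ($O{\left(y \right)} = \frac{y}{\left(- \frac{1}{6}\right) 10} + \frac{y}{-19} = \frac{y}{- \frac{5}{3}} + y \left(- \frac{1}{19}\right) = y \left(- \frac{3}{5}\right) - \frac{y}{19} = - \frac{3 y}{5} - \frac{y}{19} = - \frac{62 y}{95}$)
$\frac{1}{O{\left(32 \right)}} = \frac{1}{\left(- \frac{62}{95}\right) 32} = \frac{1}{- \frac{1984}{95}} = - \frac{95}{1984}$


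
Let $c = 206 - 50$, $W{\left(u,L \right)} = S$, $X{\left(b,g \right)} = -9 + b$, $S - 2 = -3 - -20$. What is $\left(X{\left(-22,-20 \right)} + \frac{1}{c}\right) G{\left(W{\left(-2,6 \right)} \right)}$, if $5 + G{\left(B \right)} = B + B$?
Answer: $- \frac{53185}{52} \approx -1022.8$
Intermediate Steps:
$S = 19$ ($S = 2 - -17 = 2 + \left(-3 + 20\right) = 2 + 17 = 19$)
$W{\left(u,L \right)} = 19$
$c = 156$ ($c = 206 - 50 = 156$)
$G{\left(B \right)} = -5 + 2 B$ ($G{\left(B \right)} = -5 + \left(B + B\right) = -5 + 2 B$)
$\left(X{\left(-22,-20 \right)} + \frac{1}{c}\right) G{\left(W{\left(-2,6 \right)} \right)} = \left(\left(-9 - 22\right) + \frac{1}{156}\right) \left(-5 + 2 \cdot 19\right) = \left(-31 + \frac{1}{156}\right) \left(-5 + 38\right) = \left(- \frac{4835}{156}\right) 33 = - \frac{53185}{52}$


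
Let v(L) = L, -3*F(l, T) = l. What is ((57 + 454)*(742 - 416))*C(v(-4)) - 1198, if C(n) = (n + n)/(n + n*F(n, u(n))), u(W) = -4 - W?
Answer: 141590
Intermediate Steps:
F(l, T) = -l/3
C(n) = 2*n/(n - n²/3) (C(n) = (n + n)/(n + n*(-n/3)) = (2*n)/(n - n²/3) = 2*n/(n - n²/3))
((57 + 454)*(742 - 416))*C(v(-4)) - 1198 = ((57 + 454)*(742 - 416))*(-6/(-3 - 4)) - 1198 = (511*326)*(-6/(-7)) - 1198 = 166586*(-6*(-⅐)) - 1198 = 166586*(6/7) - 1198 = 142788 - 1198 = 141590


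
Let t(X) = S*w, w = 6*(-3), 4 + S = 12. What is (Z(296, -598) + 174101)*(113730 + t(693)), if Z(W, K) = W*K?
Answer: -330194502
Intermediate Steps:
S = 8 (S = -4 + 12 = 8)
w = -18
t(X) = -144 (t(X) = 8*(-18) = -144)
Z(W, K) = K*W
(Z(296, -598) + 174101)*(113730 + t(693)) = (-598*296 + 174101)*(113730 - 144) = (-177008 + 174101)*113586 = -2907*113586 = -330194502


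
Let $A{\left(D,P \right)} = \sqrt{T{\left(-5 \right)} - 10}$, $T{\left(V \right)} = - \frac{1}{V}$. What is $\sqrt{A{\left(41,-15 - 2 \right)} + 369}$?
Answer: $\frac{\sqrt{9225 + 35 i \sqrt{5}}}{5} \approx 19.21 + 0.081483 i$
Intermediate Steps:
$A{\left(D,P \right)} = \frac{7 i \sqrt{5}}{5}$ ($A{\left(D,P \right)} = \sqrt{- \frac{1}{-5} - 10} = \sqrt{\left(-1\right) \left(- \frac{1}{5}\right) - 10} = \sqrt{\frac{1}{5} - 10} = \sqrt{- \frac{49}{5}} = \frac{7 i \sqrt{5}}{5}$)
$\sqrt{A{\left(41,-15 - 2 \right)} + 369} = \sqrt{\frac{7 i \sqrt{5}}{5} + 369} = \sqrt{369 + \frac{7 i \sqrt{5}}{5}}$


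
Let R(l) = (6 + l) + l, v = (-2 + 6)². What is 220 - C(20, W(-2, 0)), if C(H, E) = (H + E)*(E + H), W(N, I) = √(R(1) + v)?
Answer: -204 - 80*√6 ≈ -399.96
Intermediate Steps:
v = 16 (v = 4² = 16)
R(l) = 6 + 2*l
W(N, I) = 2*√6 (W(N, I) = √((6 + 2*1) + 16) = √((6 + 2) + 16) = √(8 + 16) = √24 = 2*√6)
C(H, E) = (E + H)² (C(H, E) = (E + H)*(E + H) = (E + H)²)
220 - C(20, W(-2, 0)) = 220 - (2*√6 + 20)² = 220 - (20 + 2*√6)²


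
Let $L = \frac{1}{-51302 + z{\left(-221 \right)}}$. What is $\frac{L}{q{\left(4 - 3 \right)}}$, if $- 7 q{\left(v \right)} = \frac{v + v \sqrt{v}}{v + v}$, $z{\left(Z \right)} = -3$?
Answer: $\frac{7}{51305} \approx 0.00013644$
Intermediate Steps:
$q{\left(v \right)} = - \frac{v + v^{\frac{3}{2}}}{14 v}$ ($q{\left(v \right)} = - \frac{\left(v + v \sqrt{v}\right) \frac{1}{v + v}}{7} = - \frac{\left(v + v^{\frac{3}{2}}\right) \frac{1}{2 v}}{7} = - \frac{\frac{1}{2} \frac{1}{v} \left(v + v^{\frac{3}{2}}\right)}{7} = - \frac{v + v^{\frac{3}{2}}}{14 v}$)
$L = - \frac{1}{51305}$ ($L = \frac{1}{-51302 - 3} = \frac{1}{-51305} = - \frac{1}{51305} \approx -1.9491 \cdot 10^{-5}$)
$\frac{L}{q{\left(4 - 3 \right)}} = - \frac{1}{51305 \left(- \frac{1}{14} - \frac{\sqrt{4 - 3}}{14}\right)} = - \frac{1}{51305 \left(- \frac{1}{14} - \frac{\sqrt{1}}{14}\right)} = - \frac{1}{51305 \left(- \frac{1}{14} - \frac{1}{14}\right)} = - \frac{1}{51305 \left(- \frac{1}{7}\right)} = \left(- \frac{1}{51305}\right) \left(-7\right) = \frac{7}{51305}$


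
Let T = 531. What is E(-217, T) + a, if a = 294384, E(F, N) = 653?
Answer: 295037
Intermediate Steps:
E(-217, T) + a = 653 + 294384 = 295037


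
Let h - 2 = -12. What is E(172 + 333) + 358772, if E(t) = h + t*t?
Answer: 613787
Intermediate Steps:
h = -10 (h = 2 - 12 = -10)
E(t) = -10 + t**2 (E(t) = -10 + t*t = -10 + t**2)
E(172 + 333) + 358772 = (-10 + (172 + 333)**2) + 358772 = (-10 + 505**2) + 358772 = (-10 + 255025) + 358772 = 255015 + 358772 = 613787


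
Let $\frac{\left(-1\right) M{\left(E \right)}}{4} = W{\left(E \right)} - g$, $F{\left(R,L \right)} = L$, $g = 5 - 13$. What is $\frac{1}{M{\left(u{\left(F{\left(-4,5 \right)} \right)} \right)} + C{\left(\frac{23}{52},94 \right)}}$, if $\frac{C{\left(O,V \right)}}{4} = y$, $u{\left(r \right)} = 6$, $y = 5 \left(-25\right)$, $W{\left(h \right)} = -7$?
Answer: $- \frac{1}{504} \approx -0.0019841$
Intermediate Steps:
$g = -8$
$y = -125$
$C{\left(O,V \right)} = -500$ ($C{\left(O,V \right)} = 4 \left(-125\right) = -500$)
$M{\left(E \right)} = -4$ ($M{\left(E \right)} = - 4 \left(-7 - -8\right) = - 4 \left(-7 + 8\right) = \left(-4\right) 1 = -4$)
$\frac{1}{M{\left(u{\left(F{\left(-4,5 \right)} \right)} \right)} + C{\left(\frac{23}{52},94 \right)}} = \frac{1}{-4 - 500} = \frac{1}{-504} = - \frac{1}{504}$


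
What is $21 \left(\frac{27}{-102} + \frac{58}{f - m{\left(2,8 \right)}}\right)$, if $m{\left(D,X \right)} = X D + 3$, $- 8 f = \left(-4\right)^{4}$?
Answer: $- \frac{1001}{34} \approx -29.441$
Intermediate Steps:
$f = -32$ ($f = - \frac{\left(-4\right)^{4}}{8} = \left(- \frac{1}{8}\right) 256 = -32$)
$m{\left(D,X \right)} = 3 + D X$ ($m{\left(D,X \right)} = D X + 3 = 3 + D X$)
$21 \left(\frac{27}{-102} + \frac{58}{f - m{\left(2,8 \right)}}\right) = 21 \left(\frac{27}{-102} + \frac{58}{-32 - \left(3 + 2 \cdot 8\right)}\right) = 21 \left(27 \left(- \frac{1}{102}\right) + \frac{58}{-32 - \left(3 + 16\right)}\right) = 21 \left(- \frac{9}{34} + \frac{58}{-32 - 19}\right) = 21 \left(- \frac{9}{34} + \frac{58}{-51}\right) = 21 \left(- \frac{9}{34} + 58 \left(- \frac{1}{51}\right)\right) = 21 \left(- \frac{9}{34} - \frac{58}{51}\right) = 21 \left(- \frac{143}{102}\right) = - \frac{1001}{34}$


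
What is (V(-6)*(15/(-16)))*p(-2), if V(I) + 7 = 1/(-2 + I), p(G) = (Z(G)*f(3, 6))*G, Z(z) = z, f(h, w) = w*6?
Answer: 7695/8 ≈ 961.88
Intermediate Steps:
f(h, w) = 6*w
p(G) = 36*G**2 (p(G) = (G*(6*6))*G = (G*36)*G = (36*G)*G = 36*G**2)
V(I) = -7 + 1/(-2 + I)
(V(-6)*(15/(-16)))*p(-2) = (((15 - 7*(-6))/(-2 - 6))*(15/(-16)))*(36*(-2)**2) = (((15 + 42)/(-8))*(15*(-1/16)))*(36*4) = (-1/8*57*(-15/16))*144 = -57/8*(-15/16)*144 = (855/128)*144 = 7695/8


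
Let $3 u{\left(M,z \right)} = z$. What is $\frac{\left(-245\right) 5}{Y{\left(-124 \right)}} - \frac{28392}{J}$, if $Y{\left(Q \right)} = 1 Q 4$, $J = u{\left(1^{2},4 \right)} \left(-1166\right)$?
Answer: $\frac{5995087}{289168} \approx 20.732$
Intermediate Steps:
$u{\left(M,z \right)} = \frac{z}{3}$
$J = - \frac{4664}{3}$ ($J = \frac{1}{3} \cdot 4 \left(-1166\right) = \frac{4}{3} \left(-1166\right) = - \frac{4664}{3} \approx -1554.7$)
$Y{\left(Q \right)} = 4 Q$ ($Y{\left(Q \right)} = Q 4 = 4 Q$)
$\frac{\left(-245\right) 5}{Y{\left(-124 \right)}} - \frac{28392}{J} = \frac{\left(-245\right) 5}{4 \left(-124\right)} - \frac{28392}{- \frac{4664}{3}} = - \frac{1225}{-496} - - \frac{10647}{583} = \left(-1225\right) \left(- \frac{1}{496}\right) + \frac{10647}{583} = \frac{1225}{496} + \frac{10647}{583} = \frac{5995087}{289168}$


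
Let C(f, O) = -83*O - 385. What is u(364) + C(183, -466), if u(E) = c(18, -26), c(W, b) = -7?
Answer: 38286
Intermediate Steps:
C(f, O) = -385 - 83*O
u(E) = -7
u(364) + C(183, -466) = -7 + (-385 - 83*(-466)) = -7 + (-385 + 38678) = -7 + 38293 = 38286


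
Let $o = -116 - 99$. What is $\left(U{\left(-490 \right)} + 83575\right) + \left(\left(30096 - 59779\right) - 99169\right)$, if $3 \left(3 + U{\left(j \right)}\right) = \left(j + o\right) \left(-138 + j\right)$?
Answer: $102300$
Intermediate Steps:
$o = -215$
$U{\left(j \right)} = -3 + \frac{\left(-215 + j\right) \left(-138 + j\right)}{3}$ ($U{\left(j \right)} = -3 + \frac{\left(j - 215\right) \left(-138 + j\right)}{3} = -3 + \frac{\left(-215 + j\right) \left(-138 + j\right)}{3}$)
$\left(U{\left(-490 \right)} + 83575\right) + \left(\left(30096 - 59779\right) - 99169\right) = \left(\left(9887 - - \frac{172970}{3} + \frac{\left(-490\right)^{2}}{3}\right) + 83575\right) + \left(\left(30096 - 59779\right) - 99169\right) = \left(\left(9887 + \frac{172970}{3} + \frac{1}{3} \cdot 240100\right) + 83575\right) - 128852 = \left(\left(9887 + \frac{172970}{3} + \frac{240100}{3}\right) + 83575\right) - 128852 = \left(147577 + 83575\right) - 128852 = 231152 - 128852 = 102300$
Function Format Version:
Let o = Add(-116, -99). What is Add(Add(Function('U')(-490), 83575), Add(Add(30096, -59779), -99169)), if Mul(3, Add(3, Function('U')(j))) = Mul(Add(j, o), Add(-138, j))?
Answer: 102300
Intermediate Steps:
o = -215
Function('U')(j) = Add(-3, Mul(Rational(1, 3), Add(-215, j), Add(-138, j))) (Function('U')(j) = Add(-3, Mul(Rational(1, 3), Mul(Add(j, -215), Add(-138, j)))) = Add(-3, Mul(Rational(1, 3), Mul(Add(-215, j), Add(-138, j)))) = Add(-3, Mul(Rational(1, 3), Add(-215, j), Add(-138, j))))
Add(Add(Function('U')(-490), 83575), Add(Add(30096, -59779), -99169)) = Add(Add(Add(9887, Mul(Rational(-353, 3), -490), Mul(Rational(1, 3), Pow(-490, 2))), 83575), Add(Add(30096, -59779), -99169)) = Add(Add(Add(9887, Rational(172970, 3), Mul(Rational(1, 3), 240100)), 83575), Add(-29683, -99169)) = Add(Add(Add(9887, Rational(172970, 3), Rational(240100, 3)), 83575), -128852) = Add(Add(147577, 83575), -128852) = Add(231152, -128852) = 102300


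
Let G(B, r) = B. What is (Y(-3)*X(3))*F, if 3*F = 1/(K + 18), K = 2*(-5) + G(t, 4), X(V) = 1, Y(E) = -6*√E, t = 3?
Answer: -2*I*√3/11 ≈ -0.31492*I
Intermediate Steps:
K = -7 (K = 2*(-5) + 3 = -10 + 3 = -7)
F = 1/33 (F = 1/(3*(-7 + 18)) = (⅓)/11 = (⅓)*(1/11) = 1/33 ≈ 0.030303)
(Y(-3)*X(3))*F = (-6*I*√3*1)*(1/33) = -6*I*√3*(1/33) = -2*I*√3/11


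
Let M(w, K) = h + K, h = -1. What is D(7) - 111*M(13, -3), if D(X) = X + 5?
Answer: 456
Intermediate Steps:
D(X) = 5 + X
M(w, K) = -1 + K
D(7) - 111*M(13, -3) = (5 + 7) - 111*(-1 - 3) = 12 - 111*(-4) = 12 + 444 = 456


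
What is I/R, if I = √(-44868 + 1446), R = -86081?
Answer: -I*√43422/86081 ≈ -0.0024207*I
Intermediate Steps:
I = I*√43422 (I = √(-43422) = I*√43422 ≈ 208.38*I)
I/R = (I*√43422)/(-86081) = (I*√43422)*(-1/86081) = -I*√43422/86081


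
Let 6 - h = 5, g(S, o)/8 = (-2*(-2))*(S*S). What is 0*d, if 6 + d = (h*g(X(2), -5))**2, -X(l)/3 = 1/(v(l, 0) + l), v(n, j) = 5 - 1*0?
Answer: 0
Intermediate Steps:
v(n, j) = 5 (v(n, j) = 5 + 0 = 5)
X(l) = -3/(5 + l)
g(S, o) = 32*S**2 (g(S, o) = 8*((-2*(-2))*(S*S)) = 8*(4*S**2) = 32*S**2)
h = 1 (h = 6 - 1*5 = 6 - 5 = 1)
d = 68538/2401 (d = -6 + (1*(32*(-3/(5 + 2))**2))**2 = -6 + (1*(32*(-3/7)**2))**2 = -6 + (1*(32*(9/49)))**2 = -6 + (1*(288/49))**2 = -6 + (288/49)**2 = -6 + 82944/2401 = 68538/2401 ≈ 28.546)
0*d = 0*(68538/2401) = 0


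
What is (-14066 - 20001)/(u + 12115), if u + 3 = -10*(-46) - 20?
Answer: -34067/12552 ≈ -2.7141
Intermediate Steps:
u = 437 (u = -3 + (-10*(-46) - 20) = -3 + (460 - 20) = -3 + 440 = 437)
(-14066 - 20001)/(u + 12115) = (-14066 - 20001)/(437 + 12115) = -34067/12552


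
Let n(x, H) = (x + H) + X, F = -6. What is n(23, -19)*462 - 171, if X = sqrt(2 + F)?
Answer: 1677 + 924*I ≈ 1677.0 + 924.0*I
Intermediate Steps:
X = 2*I (X = sqrt(2 - 6) = sqrt(-4) = 2*I ≈ 2.0*I)
n(x, H) = H + x + 2*I (n(x, H) = (x + H) + 2*I = (H + x) + 2*I = H + x + 2*I)
n(23, -19)*462 - 171 = (-19 + 23 + 2*I)*462 - 171 = (4 + 2*I)*462 - 171 = (1848 + 924*I) - 171 = 1677 + 924*I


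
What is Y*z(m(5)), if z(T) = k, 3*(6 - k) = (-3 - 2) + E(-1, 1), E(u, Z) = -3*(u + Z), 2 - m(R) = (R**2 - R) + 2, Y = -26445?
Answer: -202745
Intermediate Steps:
m(R) = R - R**2 (m(R) = 2 - ((R**2 - R) + 2) = 2 - (2 + R**2 - R) = 2 + (-2 + R - R**2) = R - R**2)
E(u, Z) = -3*Z - 3*u (E(u, Z) = -3*(Z + u) = -3*Z - 3*u)
k = 23/3 (k = 6 - ((-3 - 2) + (-3*1 - 3*(-1)))/3 = 6 - (-5 + (-3 + 3))/3 = 6 - (-5 + 0)/3 = 6 - 1/3*(-5) = 6 + 5/3 = 23/3 ≈ 7.6667)
z(T) = 23/3
Y*z(m(5)) = -26445*23/3 = -202745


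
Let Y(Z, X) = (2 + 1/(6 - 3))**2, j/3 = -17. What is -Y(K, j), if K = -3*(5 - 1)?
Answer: -49/9 ≈ -5.4444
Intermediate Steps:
j = -51 (j = 3*(-17) = -51)
K = -12 (K = -3*4 = -12)
Y(Z, X) = 49/9 (Y(Z, X) = (2 + 1/3)**2 = (7/3)**2 = 49/9)
-Y(K, j) = -1*49/9 = -49/9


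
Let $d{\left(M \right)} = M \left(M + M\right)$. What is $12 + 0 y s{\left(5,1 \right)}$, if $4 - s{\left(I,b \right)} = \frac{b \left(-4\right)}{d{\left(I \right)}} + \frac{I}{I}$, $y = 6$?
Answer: $12$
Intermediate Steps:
$d{\left(M \right)} = 2 M^{2}$ ($d{\left(M \right)} = M 2 M = 2 M^{2}$)
$s{\left(I,b \right)} = 3 + \frac{2 b}{I^{2}}$ ($s{\left(I,b \right)} = 4 - \left(\frac{b \left(-4\right)}{2 I^{2}} + \frac{I}{I}\right) = 4 - \left(- 4 b \frac{1}{2 I^{2}} + 1\right) = 4 - \left(- \frac{2 b}{I^{2}} + 1\right) = 4 - \left(1 - \frac{2 b}{I^{2}}\right) = 3 + \frac{2 b}{I^{2}}$)
$12 + 0 y s{\left(5,1 \right)} = 12 + 0 \cdot 6 \left(3 + 2 \cdot 1 \cdot \frac{1}{25}\right) = 12 + 0 \cdot 6 \left(3 + \frac{2}{25}\right) = 12 + 0 \cdot 6 \cdot \frac{77}{25} = 12 + 0 \cdot \frac{462}{25} = 12 + 0 = 12$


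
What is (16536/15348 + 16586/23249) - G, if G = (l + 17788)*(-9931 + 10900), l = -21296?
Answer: 101078412518308/29735471 ≈ 3.3993e+6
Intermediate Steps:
G = -3399252 (G = (-21296 + 17788)*(-9931 + 10900) = -3508*969 = -3399252)
(16536/15348 + 16586/23249) - G = (16536/15348 + 16586/23249) - 1*(-3399252) = (16536*(1/15348) + 16586*(1/23249)) + 3399252 = (1378/1279 + 16586/23249) + 3399252 = 53250616/29735471 + 3399252 = 101078412518308/29735471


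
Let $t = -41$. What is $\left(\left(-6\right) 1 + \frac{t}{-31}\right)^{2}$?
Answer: $\frac{21025}{961} \approx 21.878$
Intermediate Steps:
$\left(\left(-6\right) 1 + \frac{t}{-31}\right)^{2} = \left(\left(-6\right) 1 - \frac{41}{-31}\right)^{2} = \left(-6 - - \frac{41}{31}\right)^{2} = \left(-6 + \frac{41}{31}\right)^{2} = \left(- \frac{145}{31}\right)^{2} = \frac{21025}{961}$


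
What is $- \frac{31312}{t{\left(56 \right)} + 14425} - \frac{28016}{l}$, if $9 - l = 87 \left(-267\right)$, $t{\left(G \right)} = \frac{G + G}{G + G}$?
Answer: $- \frac{282946768}{83807847} \approx -3.3761$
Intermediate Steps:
$t{\left(G \right)} = 1$ ($t{\left(G \right)} = \frac{2 G}{2 G} = 2 G \frac{1}{2 G} = 1$)
$l = 23238$ ($l = 9 - 87 \left(-267\right) = 9 - -23229 = 9 + 23229 = 23238$)
$- \frac{31312}{t{\left(56 \right)} + 14425} - \frac{28016}{l} = - \frac{31312}{1 + 14425} - \frac{28016}{23238} = - \frac{31312}{14426} - \frac{14008}{11619} = \left(-31312\right) \frac{1}{14426} - \frac{14008}{11619} = - \frac{15656}{7213} - \frac{14008}{11619} = - \frac{282946768}{83807847}$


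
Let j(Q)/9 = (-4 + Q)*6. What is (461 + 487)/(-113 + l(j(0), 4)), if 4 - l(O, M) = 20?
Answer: -316/43 ≈ -7.3488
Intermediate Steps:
j(Q) = -216 + 54*Q (j(Q) = 9*((-4 + Q)*6) = 9*(-24 + 6*Q) = -216 + 54*Q)
l(O, M) = -16 (l(O, M) = 4 - 1*20 = 4 - 20 = -16)
(461 + 487)/(-113 + l(j(0), 4)) = (461 + 487)/(-113 - 16) = 948/(-129) = 948*(-1/129) = -316/43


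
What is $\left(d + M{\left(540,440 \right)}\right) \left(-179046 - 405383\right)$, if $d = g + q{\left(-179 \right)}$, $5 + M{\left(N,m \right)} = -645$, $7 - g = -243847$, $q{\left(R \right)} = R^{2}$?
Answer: $-160861160105$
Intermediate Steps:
$g = 243854$ ($g = 7 - -243847 = 7 + 243847 = 243854$)
$M{\left(N,m \right)} = -650$ ($M{\left(N,m \right)} = -5 - 645 = -650$)
$d = 275895$ ($d = 243854 + \left(-179\right)^{2} = 243854 + 32041 = 275895$)
$\left(d + M{\left(540,440 \right)}\right) \left(-179046 - 405383\right) = \left(275895 - 650\right) \left(-179046 - 405383\right) = 275245 \left(-584429\right) = -160861160105$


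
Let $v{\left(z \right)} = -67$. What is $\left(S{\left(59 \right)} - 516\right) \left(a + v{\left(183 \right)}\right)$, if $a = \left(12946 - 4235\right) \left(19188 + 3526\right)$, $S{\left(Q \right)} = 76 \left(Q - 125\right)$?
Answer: $-1094570299284$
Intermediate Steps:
$S{\left(Q \right)} = -9500 + 76 Q$ ($S{\left(Q \right)} = 76 \left(-125 + Q\right) = -9500 + 76 Q$)
$a = 197861654$ ($a = 8711 \cdot 22714 = 197861654$)
$\left(S{\left(59 \right)} - 516\right) \left(a + v{\left(183 \right)}\right) = \left(\left(-9500 + 76 \cdot 59\right) - 516\right) \left(197861654 - 67\right) = \left(\left(-9500 + 4484\right) - 516\right) 197861587 = \left(-5016 - 516\right) 197861587 = \left(-5532\right) 197861587 = -1094570299284$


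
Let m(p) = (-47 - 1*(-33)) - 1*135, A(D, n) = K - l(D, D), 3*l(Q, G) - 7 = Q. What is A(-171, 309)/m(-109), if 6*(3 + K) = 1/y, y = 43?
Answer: -13331/38442 ≈ -0.34678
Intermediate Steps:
l(Q, G) = 7/3 + Q/3
K = -773/258 (K = -3 + (⅙)/43 = -3 + (⅙)*(1/43) = -3 + 1/258 = -773/258 ≈ -2.9961)
A(D, n) = -1375/258 - D/3 (A(D, n) = -773/258 - (7/3 + D/3) = -773/258 + (-7/3 - D/3) = -1375/258 - D/3)
m(p) = -149 (m(p) = (-47 + 33) - 135 = -14 - 135 = -149)
A(-171, 309)/m(-109) = (-1375/258 - ⅓*(-171))/(-149) = (-1375/258 + 57)*(-1/149) = (13331/258)*(-1/149) = -13331/38442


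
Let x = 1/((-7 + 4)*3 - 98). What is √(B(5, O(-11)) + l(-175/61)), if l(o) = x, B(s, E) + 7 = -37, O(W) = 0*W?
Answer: I*√503863/107 ≈ 6.634*I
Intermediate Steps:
O(W) = 0
B(s, E) = -44 (B(s, E) = -7 - 37 = -44)
x = -1/107 (x = 1/(-3*3 - 98) = 1/(-9 - 98) = 1/(-107) = -1/107 ≈ -0.0093458)
l(o) = -1/107
√(B(5, O(-11)) + l(-175/61)) = √(-44 - 1/107) = √(-4709/107) = I*√503863/107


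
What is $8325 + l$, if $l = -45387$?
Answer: $-37062$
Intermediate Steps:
$8325 + l = 8325 - 45387 = -37062$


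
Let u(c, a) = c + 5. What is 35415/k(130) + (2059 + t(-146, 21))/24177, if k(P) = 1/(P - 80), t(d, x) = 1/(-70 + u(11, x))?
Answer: 2311816939685/1305558 ≈ 1.7708e+6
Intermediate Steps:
u(c, a) = 5 + c
t(d, x) = -1/54 (t(d, x) = 1/(-70 + (5 + 11)) = 1/(-70 + 16) = 1/(-54) = -1/54)
k(P) = 1/(-80 + P)
35415/k(130) + (2059 + t(-146, 21))/24177 = 35415/(1/(-80 + 130)) + (2059 - 1/54)/24177 = 35415/(1/50) + (111185/54)*(1/24177) = 35415/(1/50) + 111185/1305558 = 35415*50 + 111185/1305558 = 1770750 + 111185/1305558 = 2311816939685/1305558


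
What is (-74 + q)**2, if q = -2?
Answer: 5776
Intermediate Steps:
(-74 + q)**2 = (-74 - 2)**2 = (-76)**2 = 5776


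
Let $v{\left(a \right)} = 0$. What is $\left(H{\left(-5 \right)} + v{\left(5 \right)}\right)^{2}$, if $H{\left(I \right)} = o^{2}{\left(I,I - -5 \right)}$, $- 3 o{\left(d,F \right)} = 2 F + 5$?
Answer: $\frac{625}{81} \approx 7.716$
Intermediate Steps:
$o{\left(d,F \right)} = - \frac{5}{3} - \frac{2 F}{3}$ ($o{\left(d,F \right)} = - \frac{2 F + 5}{3} = - \frac{5 + 2 F}{3} = - \frac{5}{3} - \frac{2 F}{3}$)
$H{\left(I \right)} = \left(-5 - \frac{2 I}{3}\right)^{2}$ ($H{\left(I \right)} = \left(- \frac{5}{3} - \frac{2 \left(I - -5\right)}{3}\right)^{2} = \left(- \frac{5}{3} - \frac{2 \left(I + 5\right)}{3}\right)^{2} = \left(- \frac{5}{3} - \frac{2 \left(5 + I\right)}{3}\right)^{2} = \left(- \frac{5}{3} - \left(\frac{10}{3} + \frac{2 I}{3}\right)\right)^{2} = \left(-5 - \frac{2 I}{3}\right)^{2}$)
$\left(H{\left(-5 \right)} + v{\left(5 \right)}\right)^{2} = \left(\frac{\left(15 + 2 \left(-5\right)\right)^{2}}{9} + 0\right)^{2} = \left(\frac{\left(15 - 10\right)^{2}}{9} + 0\right)^{2} = \left(\frac{5^{2}}{9} + 0\right)^{2} = \left(\frac{1}{9} \cdot 25 + 0\right)^{2} = \left(\frac{25}{9} + 0\right)^{2} = \left(\frac{25}{9}\right)^{2} = \frac{625}{81}$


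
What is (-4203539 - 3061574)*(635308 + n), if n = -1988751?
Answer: 9832916334059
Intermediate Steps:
(-4203539 - 3061574)*(635308 + n) = (-4203539 - 3061574)*(635308 - 1988751) = -7265113*(-1353443) = 9832916334059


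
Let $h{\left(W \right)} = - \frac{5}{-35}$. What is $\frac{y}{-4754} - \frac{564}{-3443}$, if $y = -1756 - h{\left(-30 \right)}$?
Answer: $\frac{61093591}{114576154} \approx 0.53321$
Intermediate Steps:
$h{\left(W \right)} = \frac{1}{7}$ ($h{\left(W \right)} = \left(-5\right) \left(- \frac{1}{35}\right) = \frac{1}{7}$)
$y = - \frac{12293}{7}$ ($y = -1756 - \frac{1}{7} = - \frac{12293}{7} \approx -1756.1$)
$\frac{y}{-4754} - \frac{564}{-3443} = - \frac{12293}{7 \left(-4754\right)} - \frac{564}{-3443} = \left(- \frac{12293}{7}\right) \left(- \frac{1}{4754}\right) - - \frac{564}{3443} = \frac{12293}{33278} + \frac{564}{3443} = \frac{61093591}{114576154}$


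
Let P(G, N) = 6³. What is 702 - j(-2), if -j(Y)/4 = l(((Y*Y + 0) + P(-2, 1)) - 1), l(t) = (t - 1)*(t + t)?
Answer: 382638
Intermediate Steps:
P(G, N) = 216
l(t) = 2*t*(-1 + t) (l(t) = (-1 + t)*(2*t) = 2*t*(-1 + t))
j(Y) = -8*(214 + Y²)*(215 + Y²) (j(Y) = -8*(((Y*Y + 0) + 216) - 1)*(-1 + (((Y*Y + 0) + 216) - 1)) = -8*(((Y² + 0) + 216) - 1)*(-1 + (((Y² + 0) + 216) - 1)) = -8*((Y² + 216) - 1)*(-1 + ((Y² + 216) - 1)) = -8*((216 + Y²) - 1)*(-1 + ((216 + Y²) - 1)) = -8*(215 + Y²)*(-1 + (215 + Y²)) = -8*(215 + Y²)*(214 + Y²) = -8*(214 + Y²)*(215 + Y²))
702 - j(-2) = 702 - (-8)*(214 + (-2)²)*(215 + (-2)²) = 702 - (-8)*(214 + 4)*(215 + 4) = 702 - (-8)*218*219 = 702 - 1*(-381936) = 702 + 381936 = 382638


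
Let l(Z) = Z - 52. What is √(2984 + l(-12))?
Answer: 2*√730 ≈ 54.037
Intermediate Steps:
l(Z) = -52 + Z
√(2984 + l(-12)) = √(2984 + (-52 - 12)) = √(2984 - 64) = √2920 = 2*√730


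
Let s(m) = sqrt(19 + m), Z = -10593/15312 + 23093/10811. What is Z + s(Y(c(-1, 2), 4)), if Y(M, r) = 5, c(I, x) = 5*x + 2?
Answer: 7244821/5016304 + 2*sqrt(6) ≈ 6.3432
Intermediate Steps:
c(I, x) = 2 + 5*x
Z = 7244821/5016304 (Z = -10593*1/15312 + 23093*(1/10811) = -321/464 + 23093/10811 = 7244821/5016304 ≈ 1.4443)
Z + s(Y(c(-1, 2), 4)) = 7244821/5016304 + sqrt(19 + 5) = 7244821/5016304 + sqrt(24) = 7244821/5016304 + 2*sqrt(6)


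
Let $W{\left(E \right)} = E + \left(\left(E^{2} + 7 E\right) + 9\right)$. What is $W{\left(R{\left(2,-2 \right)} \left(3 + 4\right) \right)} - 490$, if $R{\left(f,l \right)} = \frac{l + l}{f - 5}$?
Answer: $- \frac{2873}{9} \approx -319.22$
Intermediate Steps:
$R{\left(f,l \right)} = \frac{2 l}{-5 + f}$
$W{\left(E \right)} = 9 + E^{2} + 8 E$ ($W{\left(E \right)} = E + \left(9 + E^{2} + 7 E\right) = 9 + E^{2} + 8 E$)
$W{\left(R{\left(2,-2 \right)} \left(3 + 4\right) \right)} - 490 = \left(9 + \left(2 \left(-2\right) \frac{1}{-5 + 2} \left(3 + 4\right)\right)^{2} + 8 \cdot 2 \left(-2\right) \frac{1}{-5 + 2} \left(3 + 4\right)\right) - 490 = \left(9 + \left(2 \left(-2\right) \frac{1}{-3} \cdot 7\right)^{2} + 8 \cdot 2 \left(-2\right) \frac{1}{-3} \cdot 7\right) - 490 = \left(9 + \left(2 \left(-2\right) \left(- \frac{1}{3}\right) 7\right)^{2} + 8 \cdot 2 \left(-2\right) \left(- \frac{1}{3}\right) 7\right) - 490 = \left(9 + \left(\frac{4}{3} \cdot 7\right)^{2} + 8 \cdot \frac{4}{3} \cdot 7\right) - 490 = \left(9 + \left(\frac{28}{3}\right)^{2} + 8 \cdot \frac{28}{3}\right) - 490 = \left(9 + \frac{784}{9} + \frac{224}{3}\right) - 490 = \frac{1537}{9} - 490 = - \frac{2873}{9}$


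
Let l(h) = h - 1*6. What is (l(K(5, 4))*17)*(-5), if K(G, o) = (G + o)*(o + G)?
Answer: -6375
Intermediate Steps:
K(G, o) = (G + o)**2 (K(G, o) = (G + o)*(G + o) = (G + o)**2)
l(h) = -6 + h (l(h) = h - 6 = -6 + h)
(l(K(5, 4))*17)*(-5) = ((-6 + (5 + 4)**2)*17)*(-5) = ((-6 + 9**2)*17)*(-5) = ((-6 + 81)*17)*(-5) = (75*17)*(-5) = 1275*(-5) = -6375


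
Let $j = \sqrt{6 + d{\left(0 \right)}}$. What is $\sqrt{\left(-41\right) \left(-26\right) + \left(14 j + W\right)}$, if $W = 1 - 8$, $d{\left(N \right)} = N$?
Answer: $\sqrt{1059 + 14 \sqrt{6}} \approx 33.065$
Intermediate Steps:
$j = \sqrt{6}$ ($j = \sqrt{6 + 0} = \sqrt{6} \approx 2.4495$)
$W = -7$
$\sqrt{\left(-41\right) \left(-26\right) + \left(14 j + W\right)} = \sqrt{\left(-41\right) \left(-26\right) - \left(7 - 14 \sqrt{6}\right)} = \sqrt{1066 - \left(7 - 14 \sqrt{6}\right)} = \sqrt{1059 + 14 \sqrt{6}}$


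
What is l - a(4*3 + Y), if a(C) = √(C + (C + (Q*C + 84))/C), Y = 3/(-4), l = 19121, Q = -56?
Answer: 19121 - I*√32655/30 ≈ 19121.0 - 6.0236*I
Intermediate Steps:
Y = -¾ (Y = 3*(-¼) = -¾ ≈ -0.75000)
a(C) = √(C + (84 - 55*C)/C) (a(C) = √(C + (C + (-56*C + 84))/C) = √(C + (C + (84 - 56*C))/C) = √(C + (84 - 55*C)/C))
l - a(4*3 + Y) = 19121 - √(-55 + (4*3 - ¾) + 84/(4*3 - ¾)) = 19121 - √(-55 + (12 - ¾) + 84/(12 - ¾)) = 19121 - √(-55 + 45/4 + 84/(45/4)) = 19121 - √(-55 + 45/4 + 84*(4/45)) = 19121 - √(-55 + 45/4 + 112/15) = 19121 - √(-2177/60) = 19121 - I*√32655/30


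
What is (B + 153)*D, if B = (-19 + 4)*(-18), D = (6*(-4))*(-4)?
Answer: 40608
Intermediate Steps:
D = 96 (D = -24*(-4) = 96)
B = 270 (B = -15*(-18) = 270)
(B + 153)*D = (270 + 153)*96 = 423*96 = 40608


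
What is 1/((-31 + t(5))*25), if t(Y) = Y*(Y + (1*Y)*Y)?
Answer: 1/2975 ≈ 0.00033613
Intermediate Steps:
t(Y) = Y*(Y + Y²) (t(Y) = Y*(Y + Y*Y) = Y*(Y + Y²))
1/((-31 + t(5))*25) = 1/((-31 + 5²*(1 + 5))*25) = 1/((-31 + 25*6)*25) = 1/((-31 + 150)*25) = 1/(119*25) = 1/2975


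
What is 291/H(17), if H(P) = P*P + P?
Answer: 97/102 ≈ 0.95098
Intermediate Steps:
H(P) = P + P**2 (H(P) = P**2 + P = P + P**2)
291/H(17) = 291/((17*(1 + 17))) = 291/((17*18)) = 291/306 = 291*(1/306) = 97/102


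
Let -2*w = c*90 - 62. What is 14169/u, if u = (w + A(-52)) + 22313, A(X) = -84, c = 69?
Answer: 4723/6385 ≈ 0.73970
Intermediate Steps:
w = -3074 (w = -(69*90 - 62)/2 = -(6210 - 62)/2 = -1/2*6148 = -3074)
u = 19155 (u = (-3074 - 84) + 22313 = -3158 + 22313 = 19155)
14169/u = 14169/19155 = 14169*(1/19155) = 4723/6385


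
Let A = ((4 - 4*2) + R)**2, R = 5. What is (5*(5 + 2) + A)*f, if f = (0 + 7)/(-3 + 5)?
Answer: 126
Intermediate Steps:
f = 7/2 ≈ 3.5000
A = 1 (A = ((4 - 4*2) + 5)**2 = ((4 - 8) + 5)**2 = (-4 + 5)**2 = 1**2 = 1)
(5*(5 + 2) + A)*f = (5*(5 + 2) + 1)*(7/2) = (5*7 + 1)*(7/2) = (35 + 1)*(7/2) = 36*(7/2) = 126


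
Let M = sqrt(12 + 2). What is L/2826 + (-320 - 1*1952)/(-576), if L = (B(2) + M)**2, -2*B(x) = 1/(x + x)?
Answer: 714305/180864 - sqrt(14)/11304 ≈ 3.9491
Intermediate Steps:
M = sqrt(14) ≈ 3.7417
B(x) = -1/(4*x) (B(x) = -1/(2*(x + x)) = -1/(2*x)/2 = -1/(4*x))
L = (-1/8 + sqrt(14))**2 (L = (-1/4/2 + sqrt(14))**2 = (-1/4*1/2 + sqrt(14))**2 = (-1/8 + sqrt(14))**2 ≈ 13.080)
L/2826 + (-320 - 1*1952)/(-576) = (897/64 - sqrt(14)/4)/2826 + (-320 - 1*1952)/(-576) = (897/64 - sqrt(14)/4)*(1/2826) + (-320 - 1952)*(-1/576) = (299/60288 - sqrt(14)/11304) - 2272*(-1/576) = (299/60288 - sqrt(14)/11304) + 71/18 = 714305/180864 - sqrt(14)/11304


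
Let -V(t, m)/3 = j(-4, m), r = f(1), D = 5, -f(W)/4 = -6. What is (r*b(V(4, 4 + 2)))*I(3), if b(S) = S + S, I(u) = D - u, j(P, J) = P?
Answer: 1152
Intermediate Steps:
f(W) = 24 (f(W) = -4*(-6) = 24)
r = 24
V(t, m) = 12 (V(t, m) = -3*(-4) = 12)
I(u) = 5 - u
b(S) = 2*S
(r*b(V(4, 4 + 2)))*I(3) = (24*(2*12))*(5 - 1*3) = (24*24)*(5 - 3) = 576*2 = 1152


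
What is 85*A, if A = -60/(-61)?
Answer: 5100/61 ≈ 83.607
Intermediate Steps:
A = 60/61 (A = -60*(-1/61) = 60/61 ≈ 0.98361)
85*A = 85*(60/61) = 5100/61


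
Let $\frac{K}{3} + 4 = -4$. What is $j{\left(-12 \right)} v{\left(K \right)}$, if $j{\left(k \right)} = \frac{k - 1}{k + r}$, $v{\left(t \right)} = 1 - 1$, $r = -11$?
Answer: $0$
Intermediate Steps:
$K = -24$ ($K = -12 + 3 \left(-4\right) = -12 - 12 = -24$)
$v{\left(t \right)} = 0$ ($v{\left(t \right)} = 1 - 1 = 0$)
$j{\left(k \right)} = \frac{-1 + k}{-11 + k}$ ($j{\left(k \right)} = \frac{k - 1}{k - 11} = \frac{-1 + k}{-11 + k}$)
$j{\left(-12 \right)} v{\left(K \right)} = \frac{-1 - 12}{-11 - 12} \cdot 0 = \frac{1}{-23} \left(-13\right) 0 = \left(- \frac{1}{23}\right) \left(-13\right) 0 = \frac{13}{23} \cdot 0 = 0$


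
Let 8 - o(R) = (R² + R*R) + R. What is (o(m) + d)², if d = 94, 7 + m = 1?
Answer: 1296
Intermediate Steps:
m = -6 (m = -7 + 1 = -6)
o(R) = 8 - R - 2*R² (o(R) = 8 - ((R² + R*R) + R) = 8 - ((R² + R²) + R) = 8 - (2*R² + R) = 8 - (R + 2*R²) = 8 + (-R - 2*R²) = 8 - R - 2*R²)
(o(m) + d)² = ((8 - 1*(-6) - 2*(-6)²) + 94)² = ((8 + 6 - 2*36) + 94)² = ((8 + 6 - 72) + 94)² = (-58 + 94)² = 36² = 1296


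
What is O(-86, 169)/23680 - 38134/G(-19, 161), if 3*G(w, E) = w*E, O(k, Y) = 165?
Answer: 23561253/629888 ≈ 37.405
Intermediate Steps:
G(w, E) = E*w/3 (G(w, E) = (w*E)/3 = (E*w)/3 = E*w/3)
O(-86, 169)/23680 - 38134/G(-19, 161) = 165/23680 - 38134/((⅓)*161*(-19)) = 165*(1/23680) - 38134/(-3059/3) = 33/4736 - 38134*(-3/3059) = 33/4736 + 4974/133 = 23561253/629888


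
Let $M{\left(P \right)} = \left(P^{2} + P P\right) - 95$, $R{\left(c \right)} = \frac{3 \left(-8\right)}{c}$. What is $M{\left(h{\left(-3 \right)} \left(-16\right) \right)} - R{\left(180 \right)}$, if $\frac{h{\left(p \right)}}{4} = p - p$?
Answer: $- \frac{1423}{15} \approx -94.867$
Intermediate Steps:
$R{\left(c \right)} = - \frac{24}{c}$
$h{\left(p \right)} = 0$ ($h{\left(p \right)} = 4 \left(p - p\right) = 4 \cdot 0 = 0$)
$M{\left(P \right)} = -95 + 2 P^{2}$ ($M{\left(P \right)} = \left(P^{2} + P^{2}\right) - 95 = 2 P^{2} - 95 = -95 + 2 P^{2}$)
$M{\left(h{\left(-3 \right)} \left(-16\right) \right)} - R{\left(180 \right)} = \left(-95 + 2 \left(0 \left(-16\right)\right)^{2}\right) - - \frac{24}{180} = \left(-95 + 2 \cdot 0^{2}\right) - \left(-24\right) \frac{1}{180} = \left(-95 + 2 \cdot 0\right) - - \frac{2}{15} = \left(-95 + 0\right) + \frac{2}{15} = -95 + \frac{2}{15} = - \frac{1423}{15}$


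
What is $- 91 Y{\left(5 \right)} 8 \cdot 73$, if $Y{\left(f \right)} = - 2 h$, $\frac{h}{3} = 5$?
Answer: $1594320$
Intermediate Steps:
$h = 15$ ($h = 3 \cdot 5 = 15$)
$Y{\left(f \right)} = -30$ ($Y{\left(f \right)} = \left(-2\right) 15 = -30$)
$- 91 Y{\left(5 \right)} 8 \cdot 73 = - 91 \left(\left(-30\right) 8\right) 73 = \left(-91\right) \left(-240\right) 73 = 21840 \cdot 73 = 1594320$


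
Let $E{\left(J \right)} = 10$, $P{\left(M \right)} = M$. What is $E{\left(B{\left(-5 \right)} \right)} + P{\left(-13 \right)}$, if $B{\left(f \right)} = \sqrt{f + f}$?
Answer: $-3$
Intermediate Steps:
$B{\left(f \right)} = \sqrt{2} \sqrt{f}$ ($B{\left(f \right)} = \sqrt{2 f} = \sqrt{2} \sqrt{f}$)
$E{\left(B{\left(-5 \right)} \right)} + P{\left(-13 \right)} = 10 - 13 = -3$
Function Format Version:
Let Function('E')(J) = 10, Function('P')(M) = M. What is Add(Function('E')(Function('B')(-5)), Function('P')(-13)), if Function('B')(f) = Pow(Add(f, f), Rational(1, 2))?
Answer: -3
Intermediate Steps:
Function('B')(f) = Mul(Pow(2, Rational(1, 2)), Pow(f, Rational(1, 2))) (Function('B')(f) = Pow(Mul(2, f), Rational(1, 2)) = Mul(Pow(2, Rational(1, 2)), Pow(f, Rational(1, 2))))
Add(Function('E')(Function('B')(-5)), Function('P')(-13)) = Add(10, -13) = -3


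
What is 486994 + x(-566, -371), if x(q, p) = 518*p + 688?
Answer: 295504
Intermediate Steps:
x(q, p) = 688 + 518*p
486994 + x(-566, -371) = 486994 + (688 + 518*(-371)) = 486994 + (688 - 192178) = 486994 - 191490 = 295504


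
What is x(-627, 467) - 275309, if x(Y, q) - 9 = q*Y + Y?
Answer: -568736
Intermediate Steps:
x(Y, q) = 9 + Y + Y*q (x(Y, q) = 9 + (q*Y + Y) = 9 + (Y*q + Y) = 9 + (Y + Y*q) = 9 + Y + Y*q)
x(-627, 467) - 275309 = (9 - 627 - 627*467) - 275309 = (9 - 627 - 292809) - 275309 = -293427 - 275309 = -568736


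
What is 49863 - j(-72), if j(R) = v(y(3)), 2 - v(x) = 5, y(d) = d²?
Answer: 49866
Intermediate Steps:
v(x) = -3 (v(x) = 2 - 1*5 = 2 - 5 = -3)
j(R) = -3
49863 - j(-72) = 49863 - 1*(-3) = 49863 + 3 = 49866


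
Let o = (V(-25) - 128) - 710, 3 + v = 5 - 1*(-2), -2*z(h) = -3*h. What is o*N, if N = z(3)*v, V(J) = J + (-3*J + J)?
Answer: -14634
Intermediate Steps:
V(J) = -J (V(J) = J - 2*J = -J)
z(h) = 3*h/2 (z(h) = -(-3)*h/2 = 3*h/2)
v = 4 (v = -3 + (5 - 1*(-2)) = -3 + (5 + 2) = -3 + 7 = 4)
N = 18 (N = ((3/2)*3)*4 = (9/2)*4 = 18)
o = -813 (o = (-1*(-25) - 128) - 710 = (25 - 128) - 710 = -103 - 710 = -813)
o*N = -813*18 = -14634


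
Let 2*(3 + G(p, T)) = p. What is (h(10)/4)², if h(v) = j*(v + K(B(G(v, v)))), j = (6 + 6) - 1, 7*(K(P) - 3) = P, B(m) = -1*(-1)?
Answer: 64009/49 ≈ 1306.3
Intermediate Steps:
G(p, T) = -3 + p/2
B(m) = 1
K(P) = 3 + P/7
j = 11 (j = 12 - 1 = 11)
h(v) = 242/7 + 11*v (h(v) = 11*(v + (3 + (⅐)*1)) = 11*(v + (3 + ⅐)) = 11*(v + 22/7) = 11*(22/7 + v) = 242/7 + 11*v)
(h(10)/4)² = ((242/7 + 11*10)/4)² = ((242/7 + 110)*(¼))² = ((1012/7)*(¼))² = (253/7)² = 64009/49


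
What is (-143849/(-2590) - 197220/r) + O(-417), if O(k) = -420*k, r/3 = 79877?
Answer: 5177790515739/29554490 ≈ 1.7519e+5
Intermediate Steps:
r = 239631 (r = 3*79877 = 239631)
(-143849/(-2590) - 197220/r) + O(-417) = (-143849/(-2590) - 197220/239631) - 420*(-417) = (-143849*(-1/2590) - 197220*1/239631) + 175140 = (143849/2590 - 65740/79877) + 175140 = 1617137139/29554490 + 175140 = 5177790515739/29554490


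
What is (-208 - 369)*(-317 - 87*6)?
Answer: 484103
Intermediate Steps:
(-208 - 369)*(-317 - 87*6) = -577*(-317 - 522) = -577*(-839) = 484103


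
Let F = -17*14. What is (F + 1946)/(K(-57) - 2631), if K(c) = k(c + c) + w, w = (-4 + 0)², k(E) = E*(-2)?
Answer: -244/341 ≈ -0.71554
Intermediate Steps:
k(E) = -2*E
w = 16 (w = (-4)² = 16)
F = -238
K(c) = 16 - 4*c (K(c) = -2*(c + c) + 16 = -4*c + 16 = 16 - 4*c)
(F + 1946)/(K(-57) - 2631) = (-238 + 1946)/((16 - 4*(-57)) - 2631) = 1708/((16 + 228) - 2631) = 1708/(244 - 2631) = 1708/(-2387) = 1708*(-1/2387) = -244/341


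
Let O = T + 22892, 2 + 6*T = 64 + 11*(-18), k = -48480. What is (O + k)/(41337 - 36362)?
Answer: -76832/14925 ≈ -5.1479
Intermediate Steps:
T = -68/3 (T = -⅓ + (64 + 11*(-18))/6 = -⅓ + (64 - 198)/6 = -⅓ + (⅙)*(-134) = -⅓ - 67/3 = -68/3 ≈ -22.667)
O = 68608/3 (O = -68/3 + 22892 = 68608/3 ≈ 22869.)
(O + k)/(41337 - 36362) = (68608/3 - 48480)/(41337 - 36362) = -76832/3/4975 = -76832/3*1/4975 = -76832/14925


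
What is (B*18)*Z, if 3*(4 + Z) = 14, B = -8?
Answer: -96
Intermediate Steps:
Z = ⅔ (Z = -4 + (⅓)*14 = -4 + 14/3 = ⅔ ≈ 0.66667)
(B*18)*Z = -8*18*(⅔) = -144*⅔ = -96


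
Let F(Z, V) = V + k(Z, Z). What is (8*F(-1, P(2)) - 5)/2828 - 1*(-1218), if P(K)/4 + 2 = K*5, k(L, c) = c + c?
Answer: 3444739/2828 ≈ 1218.1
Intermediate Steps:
k(L, c) = 2*c
P(K) = -8 + 20*K (P(K) = -8 + 4*(K*5) = -8 + 4*(5*K) = -8 + 20*K)
F(Z, V) = V + 2*Z
(8*F(-1, P(2)) - 5)/2828 - 1*(-1218) = (8*((-8 + 20*2) + 2*(-1)) - 5)/2828 - 1*(-1218) = (8*((-8 + 40) - 2) - 5)*(1/2828) + 1218 = (8*(32 - 2) - 5)*(1/2828) + 1218 = (8*30 - 5)*(1/2828) + 1218 = (240 - 5)*(1/2828) + 1218 = 235*(1/2828) + 1218 = 235/2828 + 1218 = 3444739/2828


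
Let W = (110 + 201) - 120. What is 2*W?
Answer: 382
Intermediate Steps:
W = 191 (W = 311 - 120 = 191)
2*W = 2*191 = 382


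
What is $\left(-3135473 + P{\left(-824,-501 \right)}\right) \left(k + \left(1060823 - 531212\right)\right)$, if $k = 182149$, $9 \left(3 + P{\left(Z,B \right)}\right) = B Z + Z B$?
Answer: $- \frac{6499231453120}{3} \approx -2.1664 \cdot 10^{12}$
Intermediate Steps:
$P{\left(Z,B \right)} = -3 + \frac{2 B Z}{9}$ ($P{\left(Z,B \right)} = -3 + \frac{B Z + Z B}{9} = -3 + \frac{B Z + B Z}{9} = -3 + \frac{2 B Z}{9}$)
$\left(-3135473 + P{\left(-824,-501 \right)}\right) \left(k + \left(1060823 - 531212\right)\right) = \left(-3135473 - \left(3 + \frac{334}{3} \left(-824\right)\right)\right) \left(182149 + \left(1060823 - 531212\right)\right) = \left(-3135473 + \left(-3 + \frac{275216}{3}\right)\right) \left(182149 + \left(1060823 - 531212\right)\right) = \left(-3135473 + \frac{275207}{3}\right) \left(182149 + 529611\right) = \left(- \frac{9131212}{3}\right) 711760 = - \frac{6499231453120}{3}$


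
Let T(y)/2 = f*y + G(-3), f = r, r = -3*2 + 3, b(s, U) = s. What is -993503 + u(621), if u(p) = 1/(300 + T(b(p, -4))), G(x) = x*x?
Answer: -3385858225/3408 ≈ -9.9350e+5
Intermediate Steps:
G(x) = x²
r = -3 (r = -6 + 3 = -3)
f = -3
T(y) = 18 - 6*y (T(y) = 2*(-3*y + (-3)²) = 2*(-3*y + 9) = 2*(9 - 3*y) = 18 - 6*y)
u(p) = 1/(318 - 6*p) (u(p) = 1/(300 + (18 - 6*p)) = 1/(318 - 6*p))
-993503 + u(621) = -993503 - 1/(-318 + 6*621) = -993503 - 1/(-318 + 3726) = -993503 - 1/3408 = -3385858225/3408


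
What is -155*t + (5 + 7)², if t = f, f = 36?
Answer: -5436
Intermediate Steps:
t = 36
-155*t + (5 + 7)² = -155*36 + (5 + 7)² = -5580 + 12² = -5580 + 144 = -5436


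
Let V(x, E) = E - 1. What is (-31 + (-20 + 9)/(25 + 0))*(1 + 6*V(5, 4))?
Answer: -14934/25 ≈ -597.36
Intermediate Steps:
V(x, E) = -1 + E
(-31 + (-20 + 9)/(25 + 0))*(1 + 6*V(5, 4)) = (-31 + (-20 + 9)/(25 + 0))*(1 + 6*(-1 + 4)) = (-31 - 11/25)*(1 + 6*3) = (-31 - 11*1/25)*(1 + 18) = (-31 - 11/25)*19 = -786/25*19 = -14934/25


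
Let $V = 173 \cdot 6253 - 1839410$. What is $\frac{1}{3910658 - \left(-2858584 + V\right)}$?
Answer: $\frac{1}{7526883} \approx 1.3286 \cdot 10^{-7}$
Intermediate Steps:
$V = -757641$ ($V = 1081769 - 1839410 = -757641$)
$\frac{1}{3910658 - \left(-2858584 + V\right)} = \frac{1}{3910658 + \left(2858584 - -757641\right)} = \frac{1}{3910658 + \left(2858584 + 757641\right)} = \frac{1}{3910658 + 3616225} = \frac{1}{7526883}$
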